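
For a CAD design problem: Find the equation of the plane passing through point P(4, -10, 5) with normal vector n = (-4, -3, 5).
d = n·P = (-4)(4) + (-3)(-10) + (5)(5) = 39
Plane: -4x - 3y + 5z = 39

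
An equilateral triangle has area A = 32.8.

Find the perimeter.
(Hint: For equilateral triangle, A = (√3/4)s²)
A = (√3/4)s²  →  s² = 4A/√3 = 4·32.8/√3 = 75.7484
s = 8.70335
Perimeter = 3s = 26.11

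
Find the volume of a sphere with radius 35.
Volume = (4/3) * pi * r³
Volume = (4/3) * pi * 35³
Volume = (4/3) * pi * 42875
Volume = 179594.38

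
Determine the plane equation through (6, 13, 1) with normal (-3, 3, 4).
d = n·P = (-3)(6) + (3)(13) + (4)(1) = 25
Plane: -3x + 3y + 4z = 25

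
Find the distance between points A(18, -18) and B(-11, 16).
Using the distance formula: d = sqrt((x₂-x₁)² + (y₂-y₁)²)
dx = (-11) - 18 = -29
dy = 16 - (-18) = 34
d = sqrt((-29)² + 34²) = sqrt(841 + 1156) = sqrt(1997) = 44.69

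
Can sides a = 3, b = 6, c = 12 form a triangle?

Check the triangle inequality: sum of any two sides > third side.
No: 3 + 6 = 9 is not > 12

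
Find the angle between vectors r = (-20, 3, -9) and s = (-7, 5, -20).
r·s = 335, |r|² = 490, |s|² = 474
cos θ = 335/√232260 ≈ 0.6951
θ ≈ 45.96°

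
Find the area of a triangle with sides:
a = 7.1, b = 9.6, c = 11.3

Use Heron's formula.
s = (a+b+c)/2 = (7.1+9.6+11.3)/2 = 14
A = √(s(s-a)(s-b)(s-c)) = √(14·6.9·4.4·2.7)
A = √1147.61 = 33.88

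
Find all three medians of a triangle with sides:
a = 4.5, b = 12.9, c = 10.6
Using m_x = ½√(2y² + 2z² - x²):
m_a = ½√(2·12.9² + 2·10.6² - 4.5²) = ½√537.29 = 11.59
m_b = ½√(2·4.5² + 2·10.6² - 12.9²) = ½√98.81 = 4.97
m_c = ½√(2·4.5² + 2·12.9² - 10.6²) = ½√260.96 = 8.077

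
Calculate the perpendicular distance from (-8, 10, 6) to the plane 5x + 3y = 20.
d = |5(-8) + 3(10) + 0(6) - (20)| / √(5² + 3² + 0²) = 30/√34 = 5.145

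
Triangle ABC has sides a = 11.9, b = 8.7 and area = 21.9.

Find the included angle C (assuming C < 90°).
Area = ½ab·sin(C)  →  sin(C) = 2·Area/(ab)
sin(C) = 2·21.9/(11.9·8.7) = 0.423066
C = arcsin(0.423066) = 25.03°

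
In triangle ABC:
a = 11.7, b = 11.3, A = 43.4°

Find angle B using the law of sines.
sin(B)/b = sin(A)/a
sin(B) = b·sin(A)/a = 11.3·sin(43.4°)/11.7 = 0.663597
B = arcsin(0.663597) = 41.57°  (b ≤ a, so B ≤ A and the acute solution is unique)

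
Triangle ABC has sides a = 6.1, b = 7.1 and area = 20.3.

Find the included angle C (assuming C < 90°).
Area = ½ab·sin(C)  →  sin(C) = 2·Area/(ab)
sin(C) = 2·20.3/(6.1·7.1) = 0.937428
C = arcsin(0.937428) = 69.62°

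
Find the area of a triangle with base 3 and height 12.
Area = (1/2) * base * height
Area = (1/2) * 3 * 12
Area = 18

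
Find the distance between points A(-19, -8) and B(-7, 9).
Using the distance formula: d = sqrt((x₂-x₁)² + (y₂-y₁)²)
dx = (-7) - (-19) = 12
dy = 9 - (-8) = 17
d = sqrt(12² + 17²) = sqrt(144 + 289) = sqrt(433) = 20.81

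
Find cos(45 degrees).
cos(45 degrees) = sqrt(2)/2
Decimal approximation: 0.7071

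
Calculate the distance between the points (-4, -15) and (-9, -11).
Using the distance formula: d = sqrt((x₂-x₁)² + (y₂-y₁)²)
dx = (-9) - (-4) = -5
dy = (-11) - (-15) = 4
d = sqrt((-5)² + 4²) = sqrt(25 + 16) = sqrt(41) = 6.40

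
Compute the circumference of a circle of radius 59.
Circumference = 2 * pi * r
Circumference = 2 * pi * 59
Circumference = 370.71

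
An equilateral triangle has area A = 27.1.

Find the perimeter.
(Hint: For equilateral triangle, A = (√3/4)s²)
A = (√3/4)s²  →  s² = 4A/√3 = 4·27.1/√3 = 62.5848
s = 7.91105
Perimeter = 3s = 23.73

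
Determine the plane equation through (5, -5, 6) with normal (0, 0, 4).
d = n·P = (0)(5) + (0)(-5) + (4)(6) = 24
Plane: 4z = 24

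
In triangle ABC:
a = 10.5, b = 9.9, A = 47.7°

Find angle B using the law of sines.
sin(B)/b = sin(A)/a
sin(B) = b·sin(A)/a = 9.9·sin(47.7°)/10.5 = 0.697366
B = arcsin(0.697366) = 44.22°  (b ≤ a, so B ≤ A and the acute solution is unique)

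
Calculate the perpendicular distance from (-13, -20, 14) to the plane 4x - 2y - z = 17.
d = |4(-13) + (-2)(-20) + (-1)(14) - (17)| / √(4² + (-2)² + (-1)²) = 43/√21 = 9.383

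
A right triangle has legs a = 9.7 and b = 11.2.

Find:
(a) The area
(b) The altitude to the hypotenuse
(a) Area = ½ab = ½·9.7·11.2 = 54.32
(b) Hypotenuse c = √(9.7² + 11.2²) = √219.53 = 14.8165
    Area = ½·c·h_c  →  h_c = 2·Area/c = 2·54.32/14.8165 = 7.332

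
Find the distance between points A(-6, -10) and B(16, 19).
Using the distance formula: d = sqrt((x₂-x₁)² + (y₂-y₁)²)
dx = 16 - (-6) = 22
dy = 19 - (-10) = 29
d = sqrt(22² + 29²) = sqrt(484 + 841) = sqrt(1325) = 36.40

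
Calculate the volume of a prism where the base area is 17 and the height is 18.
Volume = base area * height
Volume = 17 * 18
Volume = 306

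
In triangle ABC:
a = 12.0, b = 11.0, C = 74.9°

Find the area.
Using A = ½ab·sin(C):
A = ½·12.0·11.0·sin(74.9°) = ½·132·0.965473 = 63.72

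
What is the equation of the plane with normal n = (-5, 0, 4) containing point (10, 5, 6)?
d = n·P = (-5)(10) + (0)(5) + (4)(6) = -26
Plane: -5x + 4z = -26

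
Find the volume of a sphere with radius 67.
Volume = (4/3) * pi * r³
Volume = (4/3) * pi * 67³
Volume = (4/3) * pi * 300763
Volume = 1259833.11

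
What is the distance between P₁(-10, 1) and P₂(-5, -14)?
Using the distance formula: d = sqrt((x₂-x₁)² + (y₂-y₁)²)
dx = (-5) - (-10) = 5
dy = (-14) - 1 = -15
d = sqrt(5² + (-15)²) = sqrt(25 + 225) = sqrt(250) = 15.81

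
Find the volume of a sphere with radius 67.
Volume = (4/3) * pi * r³
Volume = (4/3) * pi * 67³
Volume = (4/3) * pi * 300763
Volume = 1259833.11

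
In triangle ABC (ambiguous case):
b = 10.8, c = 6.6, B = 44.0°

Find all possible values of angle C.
sin(C)/c = sin(B)/b  →  sin(C) = c·sin(B)/b = 6.6·sin(44.0°)/10.8 = 0.424513
C₁ = arcsin(0.424513) = 25.12°,  C₂ = 180° - C₁ = 154.88°
Check C₂: A = 180° - 44.0° - 154.88° = -18.88° ≤ 0, rejected
C = 25.12° (one solution)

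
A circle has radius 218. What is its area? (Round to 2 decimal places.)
Area = pi * r²
Area = pi * 218²
Area = pi * 47524
Area = 149301.05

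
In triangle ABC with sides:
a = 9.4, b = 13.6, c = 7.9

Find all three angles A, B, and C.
By the law of cosines:
cos(A) = (b² + c² - a²)/(2bc) = 0.739994  →  A = 42.27°
cos(B) = (a² + c² - b²)/(2ac) = -0.230205  →  B = 103.3°
cos(C) = (a² + b² - c²)/(2ab) = 0.824898  →  C = 34.42°
Check: A + B + C = 180.0° ✓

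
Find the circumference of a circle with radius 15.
Circumference = 2 * pi * r
Circumference = 2 * pi * 15
Circumference = 94.25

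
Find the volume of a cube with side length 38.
Volume = s³
Volume = 38³
Volume = 54872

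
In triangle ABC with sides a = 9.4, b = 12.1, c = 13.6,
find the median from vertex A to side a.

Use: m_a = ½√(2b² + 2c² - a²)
m_a = ½√(2·12.1² + 2·13.6² - 9.4²)
m_a = ½√(292.82 + 369.92 - 88.36) = ½√574.38 = 11.98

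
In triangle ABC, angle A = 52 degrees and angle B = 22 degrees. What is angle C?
Sum of angles in a triangle = 180 degrees
Third angle = 180 - 52 - 22
Third angle = 106 degrees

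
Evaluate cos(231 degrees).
cos(231 degrees) = -0.6293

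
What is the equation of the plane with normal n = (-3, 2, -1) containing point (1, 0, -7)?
d = n·P = (-3)(1) + (2)(0) + (-1)(-7) = 4
Plane: -3x + 2y - z = 4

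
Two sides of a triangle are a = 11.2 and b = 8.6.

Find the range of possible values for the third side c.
By the triangle inequality: |a - b| < c < a + b
|11.2 - 8.6| < c < 11.2 + 8.6
2.6 < c < 19.8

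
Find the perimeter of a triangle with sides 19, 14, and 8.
Perimeter = sum of all sides
Perimeter = 19 + 14 + 8
Perimeter = 41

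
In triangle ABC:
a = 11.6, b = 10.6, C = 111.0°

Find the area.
Using A = ½ab·sin(C):
A = ½·11.6·10.6·sin(111.0°) = ½·122.96·0.933580 = 57.4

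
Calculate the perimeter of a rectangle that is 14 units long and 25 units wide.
Perimeter = 2 * (length + width)
Perimeter = 2 * (14 + 25)
Perimeter = 2 * 39
Perimeter = 78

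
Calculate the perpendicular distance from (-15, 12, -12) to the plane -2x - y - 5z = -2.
d = |(-2)(-15) + (-1)(12) + (-5)(-12) - (-2)| / √((-2)² + (-1)² + (-5)²) = 80/√30 = 14.61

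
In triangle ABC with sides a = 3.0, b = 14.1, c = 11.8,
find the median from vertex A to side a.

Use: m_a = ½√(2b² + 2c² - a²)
m_a = ½√(2·14.1² + 2·11.8² - 3.0²)
m_a = ½√(397.62 + 278.48 - 9) = ½√667.1 = 12.91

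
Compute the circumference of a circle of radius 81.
Circumference = 2 * pi * r
Circumference = 2 * pi * 81
Circumference = 508.94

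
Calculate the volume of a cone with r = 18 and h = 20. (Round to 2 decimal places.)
Volume = (1/3) * pi * r² * h
Volume = (1/3) * pi * 18² * 20
Volume = (1/3) * pi * 324 * 20
Volume = (1/3) * pi * 6480
Volume = 6785.84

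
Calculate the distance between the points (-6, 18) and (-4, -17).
Using the distance formula: d = sqrt((x₂-x₁)² + (y₂-y₁)²)
dx = (-4) - (-6) = 2
dy = (-17) - 18 = -35
d = sqrt(2² + (-35)²) = sqrt(4 + 1225) = sqrt(1229) = 35.06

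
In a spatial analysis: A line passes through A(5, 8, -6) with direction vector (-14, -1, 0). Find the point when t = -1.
P(-1) = (5 + (-14)(-1), 8 + (-1)(-1), -6 + 0(-1)) = (19, 9, -6)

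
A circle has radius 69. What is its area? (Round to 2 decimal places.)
Area = pi * r²
Area = pi * 69²
Area = pi * 4761
Area = 14957.12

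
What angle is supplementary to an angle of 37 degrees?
Supplementary angles sum to 180 degrees.
Other angle = 180 - 37
Other angle = 143 degrees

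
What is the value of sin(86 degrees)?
sin(86 degrees) = 0.9976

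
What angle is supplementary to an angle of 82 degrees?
Supplementary angles sum to 180 degrees.
Other angle = 180 - 82
Other angle = 98 degrees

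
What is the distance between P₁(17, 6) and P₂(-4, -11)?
Using the distance formula: d = sqrt((x₂-x₁)² + (y₂-y₁)²)
dx = (-4) - 17 = -21
dy = (-11) - 6 = -17
d = sqrt((-21)² + (-17)²) = sqrt(441 + 289) = sqrt(730) = 27.02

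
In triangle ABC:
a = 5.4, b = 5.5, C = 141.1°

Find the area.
Using A = ½ab·sin(C):
A = ½·5.4·5.5·sin(141.1°) = ½·29.7·0.627963 = 9.325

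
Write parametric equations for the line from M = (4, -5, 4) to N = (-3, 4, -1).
Direction vector d = N - M = (-7, 9, -5)
x = 4 - 7t, y = -5 + 9t, z = 4 - 5t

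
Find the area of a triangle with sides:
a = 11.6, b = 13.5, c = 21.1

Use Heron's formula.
s = (a+b+c)/2 = (11.6+13.5+21.1)/2 = 23.1
A = √(s(s-a)(s-b)(s-c)) = √(23.1·11.5·9.6·2)
A = √5100.48 = 71.42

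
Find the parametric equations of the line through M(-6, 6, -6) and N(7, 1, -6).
Direction vector d = N - M = (13, -5, 0)
x = -6 + 13t, y = 6 - 5t, z = -6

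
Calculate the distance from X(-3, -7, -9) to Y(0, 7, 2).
d = √[(3)² + (14)² + (11)²] = √326 = 18.06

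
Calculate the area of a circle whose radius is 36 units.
Area = pi * r²
Area = pi * 36²
Area = pi * 1296
Area = 4071.50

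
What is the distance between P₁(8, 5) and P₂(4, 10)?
Using the distance formula: d = sqrt((x₂-x₁)² + (y₂-y₁)²)
dx = 4 - 8 = -4
dy = 10 - 5 = 5
d = sqrt((-4)² + 5²) = sqrt(16 + 25) = sqrt(41) = 6.40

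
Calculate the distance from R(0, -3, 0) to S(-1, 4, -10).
d = √[(-1)² + (7)² + (-10)²] = √150 = 12.25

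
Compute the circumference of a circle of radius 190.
Circumference = 2 * pi * r
Circumference = 2 * pi * 190
Circumference = 1193.81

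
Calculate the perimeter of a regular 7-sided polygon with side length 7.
Perimeter = number of sides * side length
Perimeter = 7 * 7
Perimeter = 49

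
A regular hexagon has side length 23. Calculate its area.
For a regular 6-gon with side length s = 23:
Apothem a = s / (2*tan(pi/6)) = 23 / (2*tan(pi/6)) ≈ 19.9186
Perimeter P = 6 * 23 = 138
Area = (1/2) * P * a = (1/2) * 138 * 19.9186 = 1374.38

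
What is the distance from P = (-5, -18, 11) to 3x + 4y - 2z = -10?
d = |3(-5) + 4(-18) + (-2)(11) - (-10)| / √(3² + 4² + (-2)²) = 99/√29 = 18.38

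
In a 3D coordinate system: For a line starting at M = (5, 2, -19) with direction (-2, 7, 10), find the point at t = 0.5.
P(0.5) = (5 + (-2)(0.5), 2 + 7(0.5), -19 + 10(0.5)) = (4, 5.5, -14)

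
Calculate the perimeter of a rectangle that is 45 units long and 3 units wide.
Perimeter = 2 * (length + width)
Perimeter = 2 * (45 + 3)
Perimeter = 2 * 48
Perimeter = 96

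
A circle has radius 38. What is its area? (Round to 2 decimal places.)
Area = pi * r²
Area = pi * 38²
Area = pi * 1444
Area = 4536.46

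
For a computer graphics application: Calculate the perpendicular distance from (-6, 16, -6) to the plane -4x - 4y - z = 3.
d = |(-4)(-6) + (-4)(16) + (-1)(-6) - (3)| / √((-4)² + (-4)² + (-1)²) = 37/√33 = 6.441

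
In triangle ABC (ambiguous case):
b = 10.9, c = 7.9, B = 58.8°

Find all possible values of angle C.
sin(C)/c = sin(B)/b  →  sin(C) = c·sin(B)/b = 7.9·sin(58.8°)/10.9 = 0.619943
C₁ = arcsin(0.619943) = 38.31°,  C₂ = 180° - C₁ = 141.69°
Check C₂: A = 180° - 58.8° - 141.69° = -20.49° ≤ 0, rejected
C = 38.31° (one solution)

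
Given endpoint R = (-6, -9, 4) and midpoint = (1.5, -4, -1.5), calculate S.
S = (2×1.5 - (-6), 2×(-4) - (-9), 2×(-1.5) - 4) = (9, 1, -7)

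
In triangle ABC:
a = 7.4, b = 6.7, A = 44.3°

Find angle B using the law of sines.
sin(B)/b = sin(A)/a
sin(B) = b·sin(A)/a = 6.7·sin(44.3°)/7.4 = 0.632349
B = arcsin(0.632349) = 39.22°  (b ≤ a, so B ≤ A and the acute solution is unique)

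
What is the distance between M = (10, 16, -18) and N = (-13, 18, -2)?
d = √[(-23)² + (2)² + (16)²] = √789 = 28.09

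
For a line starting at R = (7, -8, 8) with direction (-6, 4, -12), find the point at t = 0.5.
P(0.5) = (7 + (-6)(0.5), -8 + 4(0.5), 8 + (-12)(0.5)) = (4, -6, 2)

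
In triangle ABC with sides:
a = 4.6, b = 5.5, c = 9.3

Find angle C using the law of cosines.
cos(C) = (a² + b² - c²)/(2ab)
cos(C) = (4.6² + 5.5² - 9.3²)/(2·4.6·5.5) = -35.08/50.6 = -0.693281
C = arccos(-0.693281) = 133.9°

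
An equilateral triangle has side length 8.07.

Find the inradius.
For an equilateral triangle, r = s/(2√3) where s is the side.
r = 8.07/(2√3) = 8.07/3.464102 = 2.33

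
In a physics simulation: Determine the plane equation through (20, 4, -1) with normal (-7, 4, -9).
d = n·P = (-7)(20) + (4)(4) + (-9)(-1) = -115
Plane: -7x + 4y - 9z = -115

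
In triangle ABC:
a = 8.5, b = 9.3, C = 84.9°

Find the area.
Using A = ½ab·sin(C):
A = ½·8.5·9.3·sin(84.9°) = ½·79.05·0.996041 = 39.37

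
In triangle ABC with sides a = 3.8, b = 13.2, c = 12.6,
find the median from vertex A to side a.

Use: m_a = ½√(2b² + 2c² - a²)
m_a = ½√(2·13.2² + 2·12.6² - 3.8²)
m_a = ½√(348.48 + 317.52 - 14.44) = ½√651.56 = 12.76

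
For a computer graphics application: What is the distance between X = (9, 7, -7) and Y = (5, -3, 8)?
d = √[(-4)² + (-10)² + (15)²] = √341 = 18.47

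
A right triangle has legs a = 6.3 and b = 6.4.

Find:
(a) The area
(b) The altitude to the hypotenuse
(a) Area = ½ab = ½·6.3·6.4 = 20.16
(b) Hypotenuse c = √(6.3² + 6.4²) = √80.65 = 8.98053
    Area = ½·c·h_c  →  h_c = 2·Area/c = 2·20.16/8.98053 = 4.49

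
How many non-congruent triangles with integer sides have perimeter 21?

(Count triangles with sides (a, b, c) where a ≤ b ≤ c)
With a ≤ b ≤ c and a + b + c = 21, the triangle inequality a + b > c gives c < 21/2, so c ≤ 10.
Iterate a from 1 to ⌊p/3⌋ = 7; for each a, b ranges from a to ⌊(p−a)/2⌋ with c = p − a − b, keeping only c ≥ b.
Triples: (1, 10, 10), (2, 9, 10), (3, 8, 10), …
Count = 12 triangles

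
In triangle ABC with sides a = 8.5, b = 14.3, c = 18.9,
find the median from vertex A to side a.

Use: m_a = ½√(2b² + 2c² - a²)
m_a = ½√(2·14.3² + 2·18.9² - 8.5²)
m_a = ½√(408.98 + 714.42 - 72.25) = ½√1051.15 = 16.21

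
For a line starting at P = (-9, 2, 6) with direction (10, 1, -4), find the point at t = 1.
P(1) = (-9 + 10(1), 2 + 1(1), 6 + (-4)(1)) = (1, 3, 2)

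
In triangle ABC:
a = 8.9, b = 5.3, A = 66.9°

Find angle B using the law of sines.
sin(B)/b = sin(A)/a
sin(B) = b·sin(A)/a = 5.3·sin(66.9°)/8.9 = 0.547759
B = arcsin(0.547759) = 33.21°  (b ≤ a, so B ≤ A and the acute solution is unique)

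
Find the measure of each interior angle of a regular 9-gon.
Interior angle of a regular n-gon = (n-2)*180/n
Interior angle = (9-2)*180/9
Interior angle = 7*180/9
Interior angle = 1260/9
Interior angle = 140 degrees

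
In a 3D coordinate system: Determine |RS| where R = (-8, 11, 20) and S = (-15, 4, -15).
d = √[(-7)² + (-7)² + (-35)²] = √1323 = 36.37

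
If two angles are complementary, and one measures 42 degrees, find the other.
Complementary angles sum to 90 degrees.
Other angle = 90 - 42
Other angle = 48 degrees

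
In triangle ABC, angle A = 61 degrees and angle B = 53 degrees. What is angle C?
Sum of angles in a triangle = 180 degrees
Third angle = 180 - 61 - 53
Third angle = 66 degrees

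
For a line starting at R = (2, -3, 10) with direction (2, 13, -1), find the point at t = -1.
P(-1) = (2 + 2(-1), -3 + 13(-1), 10 + (-1)(-1)) = (0, -16, 11)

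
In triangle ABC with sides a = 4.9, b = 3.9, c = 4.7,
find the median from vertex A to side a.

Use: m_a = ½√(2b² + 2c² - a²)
m_a = ½√(2·3.9² + 2·4.7² - 4.9²)
m_a = ½√(30.42 + 44.18 - 24.01) = ½√50.59 = 3.556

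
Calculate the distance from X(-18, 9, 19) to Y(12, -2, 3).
d = √[(30)² + (-11)² + (-16)²] = √1277 = 35.74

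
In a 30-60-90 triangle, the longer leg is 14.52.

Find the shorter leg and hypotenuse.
In a 30-60-90 triangle, sides are in ratio 1 : √3 : 2.
Long leg = short leg·√3  →  short leg = 14.52/√3 = 8.383
Hypotenuse = 2·(short leg) = 2·14.52/√3 = 16.77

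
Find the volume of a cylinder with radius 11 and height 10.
Volume = pi * r² * h
Volume = pi * 11² * 10
Volume = pi * 121 * 10
Volume = pi * 1210
Volume = 3801.33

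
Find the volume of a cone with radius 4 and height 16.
Volume = (1/3) * pi * r² * h
Volume = (1/3) * pi * 4² * 16
Volume = (1/3) * pi * 16 * 16
Volume = (1/3) * pi * 256
Volume = 268.08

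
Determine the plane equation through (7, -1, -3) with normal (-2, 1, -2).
d = n·P = (-2)(7) + (1)(-1) + (-2)(-3) = -9
Plane: -2x + y - 2z = -9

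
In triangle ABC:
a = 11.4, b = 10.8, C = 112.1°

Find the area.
Using A = ½ab·sin(C):
A = ½·11.4·10.8·sin(112.1°) = ½·123.12·0.926529 = 57.04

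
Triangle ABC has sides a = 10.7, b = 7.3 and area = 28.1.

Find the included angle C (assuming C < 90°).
Area = ½ab·sin(C)  →  sin(C) = 2·Area/(ab)
sin(C) = 2·28.1/(10.7·7.3) = 0.719498
C = arcsin(0.719498) = 46.01°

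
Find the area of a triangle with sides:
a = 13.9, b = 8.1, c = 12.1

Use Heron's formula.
s = (a+b+c)/2 = (13.9+8.1+12.1)/2 = 17.05
A = √(s(s-a)(s-b)(s-c)) = √(17.05·3.15·8.95·4.95)
A = √2379.38 = 48.78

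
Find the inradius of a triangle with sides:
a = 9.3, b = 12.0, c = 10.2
s = (a+b+c)/2 = (9.3+12.0+10.2)/2 = 15.75
Area = √(s(s-a)(s-b)(s-c)) = √(15.75·6.45·3.75·5.55) = 45.9814
r = Area/s = 45.9814/15.75 = 2.919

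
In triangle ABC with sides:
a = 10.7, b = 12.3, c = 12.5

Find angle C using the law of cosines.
cos(C) = (a² + b² - c²)/(2ab)
cos(C) = (10.7² + 12.3² - 12.5²)/(2·10.7·12.3) = 109.53/263.22 = 0.416116
C = arccos(0.416116) = 65.41°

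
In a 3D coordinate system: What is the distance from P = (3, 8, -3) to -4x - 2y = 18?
d = |(-4)(3) + (-2)(8) + 0(-3) - (18)| / √((-4)² + (-2)² + 0²) = 46/√20 = 10.29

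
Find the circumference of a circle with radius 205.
Circumference = 2 * pi * r
Circumference = 2 * pi * 205
Circumference = 1288.05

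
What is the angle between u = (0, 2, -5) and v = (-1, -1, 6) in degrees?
u·v = -32, |u|² = 29, |v|² = 38
cos θ = -32/√1102 ≈ -0.964
θ ≈ 164.6°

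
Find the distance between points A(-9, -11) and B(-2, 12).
Using the distance formula: d = sqrt((x₂-x₁)² + (y₂-y₁)²)
dx = (-2) - (-9) = 7
dy = 12 - (-11) = 23
d = sqrt(7² + 23²) = sqrt(49 + 529) = sqrt(578) = 24.04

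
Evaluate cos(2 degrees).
cos(2 degrees) = 0.9994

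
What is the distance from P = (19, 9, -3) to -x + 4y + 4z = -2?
d = |(-1)(19) + 4(9) + 4(-3) - (-2)| / √((-1)² + 4² + 4²) = 7/√33 = 1.219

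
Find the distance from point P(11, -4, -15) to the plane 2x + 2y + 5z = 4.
d = |2(11) + 2(-4) + 5(-15) - (4)| / √(2² + 2² + 5²) = 65/√33 = 11.32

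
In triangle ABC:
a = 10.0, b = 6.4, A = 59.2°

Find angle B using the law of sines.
sin(B)/b = sin(A)/a
sin(B) = b·sin(A)/a = 6.4·sin(59.2°)/10.0 = 0.549734
B = arcsin(0.549734) = 33.35°  (b ≤ a, so B ≤ A and the acute solution is unique)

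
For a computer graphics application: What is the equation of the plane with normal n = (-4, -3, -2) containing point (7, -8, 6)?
d = n·P = (-4)(7) + (-3)(-8) + (-2)(6) = -16
Plane: -4x - 3y - 2z = -16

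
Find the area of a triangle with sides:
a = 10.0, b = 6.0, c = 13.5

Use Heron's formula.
s = (a+b+c)/2 = (10.0+6.0+13.5)/2 = 14.75
A = √(s(s-a)(s-b)(s-c)) = √(14.75·4.75·8.75·1.25)
A = √766.309 = 27.68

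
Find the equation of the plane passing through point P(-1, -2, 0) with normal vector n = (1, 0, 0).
d = n·P = (1)(-1) + (0)(-2) + (0)(0) = -1
Plane: x = -1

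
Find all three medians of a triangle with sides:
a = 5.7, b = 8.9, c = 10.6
Using m_x = ½√(2y² + 2z² - x²):
m_a = ½√(2·8.9² + 2·10.6² - 5.7²) = ½√350.65 = 9.363
m_b = ½√(2·5.7² + 2·10.6² - 8.9²) = ½√210.49 = 7.254
m_c = ½√(2·5.7² + 2·8.9² - 10.6²) = ½√111.04 = 5.269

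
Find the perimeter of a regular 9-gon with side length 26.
Perimeter = number of sides * side length
Perimeter = 9 * 26
Perimeter = 234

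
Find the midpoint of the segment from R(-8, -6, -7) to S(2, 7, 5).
Midpoint = ((-8+2)/2, (-6+7)/2, (-7+5)/2) = (-3, 0.5, -1)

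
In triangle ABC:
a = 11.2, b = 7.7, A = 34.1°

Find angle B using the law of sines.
sin(B)/b = sin(A)/a
sin(B) = b·sin(A)/a = 7.7·sin(34.1°)/11.2 = 0.385439
B = arcsin(0.385439) = 22.67°  (b ≤ a, so B ≤ A and the acute solution is unique)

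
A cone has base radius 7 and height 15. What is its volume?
Volume = (1/3) * pi * r² * h
Volume = (1/3) * pi * 7² * 15
Volume = (1/3) * pi * 49 * 15
Volume = (1/3) * pi * 735
Volume = 769.69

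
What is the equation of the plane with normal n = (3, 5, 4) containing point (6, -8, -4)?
d = n·P = (3)(6) + (5)(-8) + (4)(-4) = -38
Plane: 3x + 5y + 4z = -38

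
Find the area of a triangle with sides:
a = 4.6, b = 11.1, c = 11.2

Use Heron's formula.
s = (a+b+c)/2 = (4.6+11.1+11.2)/2 = 13.45
A = √(s(s-a)(s-b)(s-c)) = √(13.45·8.85·2.35·2.25)
A = √629.384 = 25.09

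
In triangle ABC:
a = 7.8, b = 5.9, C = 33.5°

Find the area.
Using A = ½ab·sin(C):
A = ½·7.8·5.9·sin(33.5°) = ½·46.02·0.551937 = 12.7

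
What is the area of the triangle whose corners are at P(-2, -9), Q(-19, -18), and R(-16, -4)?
Using the coordinate formula: Area = (1/2)|x₁(y₂-y₃) + x₂(y₃-y₁) + x₃(y₁-y₂)|
Area = (1/2)|(-2)((-18)-(-4)) + (-19)((-4)-(-9)) + (-16)((-9)-(-18))|
Area = (1/2)|(-2)*(-14) + (-19)*5 + (-16)*9|
Area = (1/2)|28 + (-95) + (-144)|
Area = (1/2)*211 = 105.50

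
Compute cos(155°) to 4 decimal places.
cos(155 degrees) = -0.9063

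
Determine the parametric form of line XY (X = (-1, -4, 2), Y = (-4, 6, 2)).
Direction vector d = Y - X = (-3, 10, 0)
x = -1 - 3t, y = -4 + 10t, z = 2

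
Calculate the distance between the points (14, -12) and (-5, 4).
Using the distance formula: d = sqrt((x₂-x₁)² + (y₂-y₁)²)
dx = (-5) - 14 = -19
dy = 4 - (-12) = 16
d = sqrt((-19)² + 16²) = sqrt(361 + 256) = sqrt(617) = 24.84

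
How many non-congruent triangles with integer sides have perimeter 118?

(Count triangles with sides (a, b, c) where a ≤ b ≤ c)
With a ≤ b ≤ c and a + b + c = 118, the triangle inequality a + b > c gives c < 118/2, so c ≤ 58.
Iterate a from 1 to ⌊p/3⌋ = 39; for each a, b ranges from a to ⌊(p−a)/2⌋ with c = p − a − b, keeping only c ≥ b.
Triples: (2, 58, 58), (3, 57, 58), (4, 56, 58), …
Count = 290 triangles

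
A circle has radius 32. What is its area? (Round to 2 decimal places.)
Area = pi * r²
Area = pi * 32²
Area = pi * 1024
Area = 3216.99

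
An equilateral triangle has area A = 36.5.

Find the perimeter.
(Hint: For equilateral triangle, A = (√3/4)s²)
A = (√3/4)s²  →  s² = 4A/√3 = 4·36.5/√3 = 84.2931
s = 9.18113
Perimeter = 3s = 27.54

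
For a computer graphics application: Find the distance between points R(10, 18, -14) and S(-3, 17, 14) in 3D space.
d = √[(-13)² + (-1)² + (28)²] = √954 = 30.89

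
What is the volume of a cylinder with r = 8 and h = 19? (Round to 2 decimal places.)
Volume = pi * r² * h
Volume = pi * 8² * 19
Volume = pi * 64 * 19
Volume = pi * 1216
Volume = 3820.18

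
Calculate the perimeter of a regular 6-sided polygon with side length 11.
Perimeter = number of sides * side length
Perimeter = 6 * 11
Perimeter = 66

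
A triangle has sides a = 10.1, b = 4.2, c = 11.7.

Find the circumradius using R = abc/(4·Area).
s = (a+b+c)/2 = 13
Area = √(s(s-a)(s-b)(s-c)) = √(13·2.9·8.8·1.3) = 20.7675
R = abc/(4·Area) = (10.1·4.2·11.7)/(4·20.7675) = 496.314/83.07 = 5.975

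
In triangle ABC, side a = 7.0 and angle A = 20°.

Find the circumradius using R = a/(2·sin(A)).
R = a/(2·sin(A)) = 7.0/(2·sin(20°))
R = 7.0/(2·0.342020) = 7.0/0.684040 = 10.23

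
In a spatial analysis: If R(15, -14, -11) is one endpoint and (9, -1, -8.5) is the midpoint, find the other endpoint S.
S = (2×9 - 15, 2×(-1) - (-14), 2×(-8.5) - (-11)) = (3, 12, -6)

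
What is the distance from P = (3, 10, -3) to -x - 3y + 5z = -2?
d = |(-1)(3) + (-3)(10) + 5(-3) - (-2)| / √((-1)² + (-3)² + 5²) = 46/√35 = 7.775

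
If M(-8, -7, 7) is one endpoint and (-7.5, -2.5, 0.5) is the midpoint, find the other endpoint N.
N = (2×(-7.5) - (-8), 2×(-2.5) - (-7), 2×0.5 - 7) = (-7, 2, -6)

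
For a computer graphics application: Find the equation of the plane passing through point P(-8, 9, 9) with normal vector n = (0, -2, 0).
d = n·P = (0)(-8) + (-2)(9) + (0)(9) = -18
Plane: -2y = -18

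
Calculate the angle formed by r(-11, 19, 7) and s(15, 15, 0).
r·s = 120, |r|² = 531, |s|² = 450
cos θ = 120/√238950 ≈ 0.2455
θ ≈ 75.79°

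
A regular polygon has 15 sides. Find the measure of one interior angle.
Interior angle of a regular n-gon = (n-2)*180/n
Interior angle = (15-2)*180/15
Interior angle = 13*180/15
Interior angle = 2340/15
Interior angle = 156 degrees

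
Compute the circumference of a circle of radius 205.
Circumference = 2 * pi * r
Circumference = 2 * pi * 205
Circumference = 1288.05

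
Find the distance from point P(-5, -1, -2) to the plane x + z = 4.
d = |1(-5) + 0(-1) + 1(-2) - (4)| / √(1² + 0² + 1²) = 11/√2 = 7.778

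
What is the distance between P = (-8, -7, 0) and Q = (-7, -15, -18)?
d = √[(1)² + (-8)² + (-18)²] = √389 = 19.72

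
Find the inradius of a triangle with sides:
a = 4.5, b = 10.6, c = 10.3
s = (a+b+c)/2 = (4.5+10.6+10.3)/2 = 12.7
Area = √(s(s-a)(s-b)(s-c)) = √(12.7·8.2·2.1·2.4) = 22.9099
r = Area/s = 22.9099/12.7 = 1.804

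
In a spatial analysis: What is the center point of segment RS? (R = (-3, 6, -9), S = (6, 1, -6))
Midpoint = ((-3+6)/2, (6+1)/2, (-9-6)/2) = (1.5, 3.5, -7.5)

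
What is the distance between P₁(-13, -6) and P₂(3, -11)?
Using the distance formula: d = sqrt((x₂-x₁)² + (y₂-y₁)²)
dx = 3 - (-13) = 16
dy = (-11) - (-6) = -5
d = sqrt(16² + (-5)²) = sqrt(256 + 25) = sqrt(281) = 16.76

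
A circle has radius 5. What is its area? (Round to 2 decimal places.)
Area = pi * r²
Area = pi * 5²
Area = pi * 25
Area = 78.54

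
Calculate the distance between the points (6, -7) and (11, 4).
Using the distance formula: d = sqrt((x₂-x₁)² + (y₂-y₁)²)
dx = 11 - 6 = 5
dy = 4 - (-7) = 11
d = sqrt(5² + 11²) = sqrt(25 + 121) = sqrt(146) = 12.08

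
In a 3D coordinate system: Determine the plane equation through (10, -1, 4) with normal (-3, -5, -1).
d = n·P = (-3)(10) + (-5)(-1) + (-1)(4) = -29
Plane: -3x - 5y - z = -29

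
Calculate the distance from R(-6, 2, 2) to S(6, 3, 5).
d = √[(12)² + (1)² + (3)²] = √154 = 12.41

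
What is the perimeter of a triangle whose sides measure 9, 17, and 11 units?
Perimeter = sum of all sides
Perimeter = 9 + 17 + 11
Perimeter = 37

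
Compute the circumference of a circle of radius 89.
Circumference = 2 * pi * r
Circumference = 2 * pi * 89
Circumference = 559.20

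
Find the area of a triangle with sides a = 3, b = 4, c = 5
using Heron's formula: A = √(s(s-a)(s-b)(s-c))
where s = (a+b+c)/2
s = (3+4+5)/2 = 6
A = √(6·3·2·1) = √36 = 6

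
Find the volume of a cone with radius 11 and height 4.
Volume = (1/3) * pi * r² * h
Volume = (1/3) * pi * 11² * 4
Volume = (1/3) * pi * 121 * 4
Volume = (1/3) * pi * 484
Volume = 506.84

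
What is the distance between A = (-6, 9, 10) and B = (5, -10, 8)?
d = √[(11)² + (-19)² + (-2)²] = √486 = 22.05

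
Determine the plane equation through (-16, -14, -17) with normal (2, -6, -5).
d = n·P = (2)(-16) + (-6)(-14) + (-5)(-17) = 137
Plane: 2x - 6y - 5z = 137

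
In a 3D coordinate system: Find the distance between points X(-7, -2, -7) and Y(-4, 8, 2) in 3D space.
d = √[(3)² + (10)² + (9)²] = √190 = 13.78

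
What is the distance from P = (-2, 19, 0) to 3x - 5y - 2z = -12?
d = |3(-2) + (-5)(19) + (-2)(0) - (-12)| / √(3² + (-5)² + (-2)²) = 89/√38 = 14.44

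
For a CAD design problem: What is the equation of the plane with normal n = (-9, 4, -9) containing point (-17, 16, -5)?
d = n·P = (-9)(-17) + (4)(16) + (-9)(-5) = 262
Plane: -9x + 4y - 9z = 262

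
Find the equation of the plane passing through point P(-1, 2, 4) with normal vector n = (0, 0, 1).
d = n·P = (0)(-1) + (0)(2) + (1)(4) = 4
Plane: z = 4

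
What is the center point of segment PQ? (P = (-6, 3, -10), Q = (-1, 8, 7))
Midpoint = ((-6-1)/2, (3+8)/2, (-10+7)/2) = (-3.5, 5.5, -1.5)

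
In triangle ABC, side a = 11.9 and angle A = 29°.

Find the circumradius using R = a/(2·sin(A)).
R = a/(2·sin(A)) = 11.9/(2·sin(29°))
R = 11.9/(2·0.484810) = 11.9/0.969619 = 12.27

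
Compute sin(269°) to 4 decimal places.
sin(269 degrees) = -0.9998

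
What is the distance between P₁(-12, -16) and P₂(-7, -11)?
Using the distance formula: d = sqrt((x₂-x₁)² + (y₂-y₁)²)
dx = (-7) - (-12) = 5
dy = (-11) - (-16) = 5
d = sqrt(5² + 5²) = sqrt(25 + 25) = sqrt(50) = 7.07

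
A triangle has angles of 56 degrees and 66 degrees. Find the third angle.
Sum of angles in a triangle = 180 degrees
Third angle = 180 - 56 - 66
Third angle = 58 degrees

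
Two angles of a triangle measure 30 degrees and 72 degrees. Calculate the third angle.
Sum of angles in a triangle = 180 degrees
Third angle = 180 - 30 - 72
Third angle = 78 degrees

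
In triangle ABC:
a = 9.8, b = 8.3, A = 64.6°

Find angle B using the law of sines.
sin(B)/b = sin(A)/a
sin(B) = b·sin(A)/a = 8.3·sin(64.6°)/9.8 = 0.765070
B = arcsin(0.765070) = 49.91°  (b ≤ a, so B ≤ A and the acute solution is unique)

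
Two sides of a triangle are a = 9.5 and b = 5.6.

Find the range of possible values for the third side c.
By the triangle inequality: |a - b| < c < a + b
|9.5 - 5.6| < c < 9.5 + 5.6
3.9 < c < 15.1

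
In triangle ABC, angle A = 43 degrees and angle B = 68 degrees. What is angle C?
Sum of angles in a triangle = 180 degrees
Third angle = 180 - 43 - 68
Third angle = 69 degrees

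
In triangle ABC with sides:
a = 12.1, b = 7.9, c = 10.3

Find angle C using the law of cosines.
cos(C) = (a² + b² - c²)/(2ab)
cos(C) = (12.1² + 7.9² - 10.3²)/(2·12.1·7.9) = 102.73/191.18 = 0.537347
C = arccos(0.537347) = 57.5°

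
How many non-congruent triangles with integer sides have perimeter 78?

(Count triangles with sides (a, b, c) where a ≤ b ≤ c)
With a ≤ b ≤ c and a + b + c = 78, the triangle inequality a + b > c gives c < 78/2, so c ≤ 38.
Iterate a from 1 to ⌊p/3⌋ = 26; for each a, b ranges from a to ⌊(p−a)/2⌋ with c = p − a − b, keeping only c ≥ b.
Triples: (2, 38, 38), (3, 37, 38), (4, 36, 38), …
Count = 127 triangles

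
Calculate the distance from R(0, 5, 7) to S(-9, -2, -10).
d = √[(-9)² + (-7)² + (-17)²] = √419 = 20.47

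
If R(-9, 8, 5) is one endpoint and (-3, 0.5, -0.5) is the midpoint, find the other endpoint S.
S = (2×(-3) - (-9), 2×0.5 - 8, 2×(-0.5) - 5) = (3, -7, -6)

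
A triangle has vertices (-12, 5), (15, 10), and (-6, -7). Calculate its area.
Using the coordinate formula: Area = (1/2)|x₁(y₂-y₃) + x₂(y₃-y₁) + x₃(y₁-y₂)|
Area = (1/2)|(-12)(10-(-7)) + 15((-7)-5) + (-6)(5-10)|
Area = (1/2)|(-12)*17 + 15*(-12) + (-6)*(-5)|
Area = (1/2)|(-204) + (-180) + 30|
Area = (1/2)*354 = 177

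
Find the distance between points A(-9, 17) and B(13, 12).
Using the distance formula: d = sqrt((x₂-x₁)² + (y₂-y₁)²)
dx = 13 - (-9) = 22
dy = 12 - 17 = -5
d = sqrt(22² + (-5)²) = sqrt(484 + 25) = sqrt(509) = 22.56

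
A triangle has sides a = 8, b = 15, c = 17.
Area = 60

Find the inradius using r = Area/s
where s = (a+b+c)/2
s = (8+15+17)/2 = 20
r = Area/s = 60/20 = 3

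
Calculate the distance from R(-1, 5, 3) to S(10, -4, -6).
d = √[(11)² + (-9)² + (-9)²] = √283 = 16.82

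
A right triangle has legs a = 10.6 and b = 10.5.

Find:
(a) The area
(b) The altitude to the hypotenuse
(a) Area = ½ab = ½·10.6·10.5 = 55.65
(b) Hypotenuse c = √(10.6² + 10.5²) = √222.61 = 14.9201
    Area = ½·c·h_c  →  h_c = 2·Area/c = 2·55.65/14.9201 = 7.46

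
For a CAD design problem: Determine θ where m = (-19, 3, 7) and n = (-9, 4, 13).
m·n = 274, |m|² = 419, |n|² = 266
cos θ = 274/√111454 ≈ 0.8207
θ ≈ 34.84°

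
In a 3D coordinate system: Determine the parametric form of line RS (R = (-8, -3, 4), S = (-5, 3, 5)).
Direction vector d = S - R = (3, 6, 1)
x = -8 + 3t, y = -3 + 6t, z = 4 + t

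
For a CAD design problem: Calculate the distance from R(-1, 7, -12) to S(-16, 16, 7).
d = √[(-15)² + (9)² + (19)²] = √667 = 25.83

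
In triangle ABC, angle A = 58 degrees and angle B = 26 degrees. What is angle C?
Sum of angles in a triangle = 180 degrees
Third angle = 180 - 58 - 26
Third angle = 96 degrees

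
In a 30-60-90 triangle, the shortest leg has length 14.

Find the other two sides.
Long leg = 14√3 = 24.25, Hypotenuse = 28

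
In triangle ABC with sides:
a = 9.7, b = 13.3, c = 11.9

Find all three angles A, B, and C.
By the law of cosines:
cos(A) = (b² + c² - a²)/(2bc) = 0.708947  →  A = 44.85°
cos(B) = (a² + c² - b²)/(2ac) = 0.254743  →  B = 75.24°
cos(C) = (a² + b² - c²)/(2ab) = 0.501395  →  C = 59.91°
Check: A + B + C = 180.0° ✓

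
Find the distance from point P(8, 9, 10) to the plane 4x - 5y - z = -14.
d = |4(8) + (-5)(9) + (-1)(10) - (-14)| / √(4² + (-5)² + (-1)²) = 9/√42 = 1.389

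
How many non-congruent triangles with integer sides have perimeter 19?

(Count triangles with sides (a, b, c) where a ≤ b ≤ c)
With a ≤ b ≤ c and a + b + c = 19, the triangle inequality a + b > c gives c < 19/2, so c ≤ 9.
Iterate a from 1 to ⌊p/3⌋ = 6; for each a, b ranges from a to ⌊(p−a)/2⌋ with c = p − a − b, keeping only c ≥ b.
Triples: (1, 9, 9), (2, 8, 9), (3, 7, 9), …
Count = 10 triangles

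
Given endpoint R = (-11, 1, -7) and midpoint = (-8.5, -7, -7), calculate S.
S = (2×(-8.5) - (-11), 2×(-7) - 1, 2×(-7) - (-7)) = (-6, -15, -7)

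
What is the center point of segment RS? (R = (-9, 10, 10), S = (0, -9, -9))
Midpoint = ((-9+0)/2, (10-9)/2, (10-9)/2) = (-4.5, 0.5, 0.5)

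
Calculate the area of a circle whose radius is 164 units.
Area = pi * r²
Area = pi * 164²
Area = pi * 26896
Area = 84496.28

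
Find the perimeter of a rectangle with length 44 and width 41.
Perimeter = 2 * (length + width)
Perimeter = 2 * (44 + 41)
Perimeter = 2 * 85
Perimeter = 170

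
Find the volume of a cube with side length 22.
Volume = s³
Volume = 22³
Volume = 10648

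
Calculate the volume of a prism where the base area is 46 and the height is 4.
Volume = base area * height
Volume = 46 * 4
Volume = 184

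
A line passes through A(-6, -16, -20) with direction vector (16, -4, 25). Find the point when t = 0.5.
P(0.5) = (-6 + 16(0.5), -16 + (-4)(0.5), -20 + 25(0.5)) = (2, -18, -7.5)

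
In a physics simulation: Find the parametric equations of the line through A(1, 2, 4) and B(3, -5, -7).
Direction vector d = B - A = (2, -7, -11)
x = 1 + 2t, y = 2 - 7t, z = 4 - 11t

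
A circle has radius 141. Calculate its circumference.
Circumference = 2 * pi * r
Circumference = 2 * pi * 141
Circumference = 885.93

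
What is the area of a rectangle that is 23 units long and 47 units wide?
Area = length * width
Area = 23 * 47
Area = 1081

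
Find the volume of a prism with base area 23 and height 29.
Volume = base area * height
Volume = 23 * 29
Volume = 667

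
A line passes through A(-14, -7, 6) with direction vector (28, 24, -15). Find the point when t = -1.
P(-1) = (-14 + 28(-1), -7 + 24(-1), 6 + (-15)(-1)) = (-42, -31, 21)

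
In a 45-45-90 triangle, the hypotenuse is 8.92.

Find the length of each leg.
In a 45-45-90 triangle, hypotenuse = leg·√2  →  leg = hypotenuse/√2
leg = 8.92/√2 = 6.307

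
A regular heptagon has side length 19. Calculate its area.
For a regular 7-gon with side length s = 19:
Apothem a = s / (2*tan(pi/7)) = 19 / (2*tan(pi/7)) ≈ 19.72695
Perimeter P = 7 * 19 = 133
Area = (1/2) * P * a = (1/2) * 133 * 19.72695 = 1311.84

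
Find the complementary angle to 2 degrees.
Complementary angles sum to 90 degrees.
Other angle = 90 - 2
Other angle = 88 degrees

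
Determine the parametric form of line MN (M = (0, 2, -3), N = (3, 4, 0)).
Direction vector d = N - M = (3, 2, 3)
x = 0 + 3t, y = 2 + 2t, z = -3 + 3t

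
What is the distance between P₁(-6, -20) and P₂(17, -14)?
Using the distance formula: d = sqrt((x₂-x₁)² + (y₂-y₁)²)
dx = 17 - (-6) = 23
dy = (-14) - (-20) = 6
d = sqrt(23² + 6²) = sqrt(529 + 36) = sqrt(565) = 23.77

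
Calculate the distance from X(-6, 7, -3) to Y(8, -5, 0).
d = √[(14)² + (-12)² + (3)²] = √349 = 18.68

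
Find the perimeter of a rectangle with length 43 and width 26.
Perimeter = 2 * (length + width)
Perimeter = 2 * (43 + 26)
Perimeter = 2 * 69
Perimeter = 138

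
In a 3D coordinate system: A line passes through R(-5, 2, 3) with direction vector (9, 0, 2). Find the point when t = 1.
P(1) = (-5 + 9(1), 2 + 0(1), 3 + 2(1)) = (4, 2, 5)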